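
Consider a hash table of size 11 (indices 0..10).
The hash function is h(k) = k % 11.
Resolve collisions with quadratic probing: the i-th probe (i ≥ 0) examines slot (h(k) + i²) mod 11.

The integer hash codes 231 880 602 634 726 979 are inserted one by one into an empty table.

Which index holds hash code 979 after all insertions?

231: h=0 => slot 0
880: h=0, probe 0,1 => slot 1
602: h=8 => slot 8
634: h=7 => slot 7
726: h=0, probe 0,1,4 => slot 4
979: h=0, probe 0,1,4,9 => slot 9
Table: [231, 880, _, _, 726, _, _, 634, 602, 979, _]

9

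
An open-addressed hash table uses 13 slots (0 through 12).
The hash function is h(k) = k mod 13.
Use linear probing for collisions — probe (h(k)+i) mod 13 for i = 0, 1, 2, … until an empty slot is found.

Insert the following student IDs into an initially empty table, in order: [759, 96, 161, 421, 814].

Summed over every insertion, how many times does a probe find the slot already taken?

7

759: h=5 → slot 5
96: h=5, probe 5,6 → slot 6
161: h=5, probe 5,6,7 → slot 7
421: h=5, probe 5,6,7,8 → slot 8
814: h=8, probe 8,9 → slot 9
Table: [_, _, _, _, _, 759, 96, 161, 421, 814, _, _, _]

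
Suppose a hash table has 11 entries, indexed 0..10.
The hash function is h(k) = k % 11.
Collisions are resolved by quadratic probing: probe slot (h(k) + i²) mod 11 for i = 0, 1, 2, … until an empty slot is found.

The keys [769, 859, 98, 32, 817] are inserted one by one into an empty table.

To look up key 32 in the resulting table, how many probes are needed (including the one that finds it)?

769: h=10 => slot 10
859: h=1 => slot 1
98: h=10, probe 10,0 => slot 0
32: h=10, probe 10,0,3 => slot 3
817: h=3, probe 3,4 => slot 4
Table: [98, 859, -, 32, 817, -, -, -, -, -, 769]
Lookup 32: h=10, probe 10,0,3 → found at 3.

3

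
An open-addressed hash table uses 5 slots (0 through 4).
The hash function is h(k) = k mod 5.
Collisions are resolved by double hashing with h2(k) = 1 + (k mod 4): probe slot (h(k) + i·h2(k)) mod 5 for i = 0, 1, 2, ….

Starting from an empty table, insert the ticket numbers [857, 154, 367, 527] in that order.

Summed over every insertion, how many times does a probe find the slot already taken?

3

Insert 857: h=2, slot 2 empty → index 2.
Insert 154: h=4, slot 4 empty → index 4.
Insert 367: h=2, h2=4, slot 2 occupied → index 1.
Insert 527: h=2, h2=4, slots 2,1 occupied → index 0.
Table: [527, 367, 857, ∅, 154]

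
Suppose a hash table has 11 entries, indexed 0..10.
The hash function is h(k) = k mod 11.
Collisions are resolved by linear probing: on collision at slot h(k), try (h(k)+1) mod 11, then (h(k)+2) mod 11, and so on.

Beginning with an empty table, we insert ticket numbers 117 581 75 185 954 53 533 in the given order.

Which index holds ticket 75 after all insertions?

117: h=7 => slot 7
581: h=9 => slot 9
75: h=9, probe 9,10 => slot 10
185: h=9, probe 9,10,0 => slot 0
954: h=8 => slot 8
53: h=9, probe 9,10,0,1 => slot 1
533: h=5 => slot 5
Table: [185, 53, ∅, ∅, ∅, 533, ∅, 117, 954, 581, 75]

10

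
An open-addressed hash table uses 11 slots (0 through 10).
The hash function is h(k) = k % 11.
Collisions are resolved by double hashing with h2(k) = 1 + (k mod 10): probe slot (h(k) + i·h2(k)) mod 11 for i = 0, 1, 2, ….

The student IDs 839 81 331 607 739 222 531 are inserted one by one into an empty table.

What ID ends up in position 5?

839 hashes to 3; slot 3 is free → place at 3.
81 hashes to 4; slot 4 is free → place at 4.
331 hashes to 1; slot 1 is free → place at 1.
607 hashes to 2; slot 2 is free → place at 2.
739 hashes to 2, h2=10; 2,1 taken → place at 0.
222 hashes to 2, h2=3; 2 taken → place at 5.
531 hashes to 3, h2=2; 3,5 taken → place at 7.
Table: [739, 331, 607, 839, 81, 222, -, 531, -, -, -]

222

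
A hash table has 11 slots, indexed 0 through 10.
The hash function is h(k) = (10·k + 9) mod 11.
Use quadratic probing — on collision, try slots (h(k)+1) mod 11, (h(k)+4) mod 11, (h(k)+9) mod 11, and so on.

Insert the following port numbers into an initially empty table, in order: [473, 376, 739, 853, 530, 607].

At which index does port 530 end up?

473: h=9 → slot 9
376: h=7 → slot 7
739: h=7, probe 7,8 → slot 8
853: h=3 → slot 3
530: h=7, probe 7,8,0 → slot 0
607: h=7, probe 7,8,0,5 → slot 5
Table: [530, ∅, ∅, 853, ∅, 607, ∅, 376, 739, 473, ∅]

0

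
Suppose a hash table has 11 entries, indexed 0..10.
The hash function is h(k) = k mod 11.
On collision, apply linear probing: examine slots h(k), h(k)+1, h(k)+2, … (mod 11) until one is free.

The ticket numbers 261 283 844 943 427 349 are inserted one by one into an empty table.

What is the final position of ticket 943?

Insert 261: h=8, slot 8 empty => index 8.
Insert 283: h=8, slot 8 occupied => index 9.
Insert 844: h=8, slots 8,9 occupied => index 10.
Insert 943: h=8, slots 8,9,10 occupied => index 0.
Insert 427: h=9, slots 9,10,0 occupied => index 1.
Insert 349: h=8, slots 8,9,10,0,1 occupied => index 2.
Table: [943, 427, 349, _, _, _, _, _, 261, 283, 844]

0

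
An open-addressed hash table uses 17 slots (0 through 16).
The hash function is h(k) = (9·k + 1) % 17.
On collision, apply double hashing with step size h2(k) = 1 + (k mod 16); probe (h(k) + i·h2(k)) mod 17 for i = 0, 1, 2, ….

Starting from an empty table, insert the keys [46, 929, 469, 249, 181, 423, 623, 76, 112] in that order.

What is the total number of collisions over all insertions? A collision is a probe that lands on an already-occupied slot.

46: h=7 -> slot 7
929: h=15 -> slot 15
469: h=6 -> slot 6
249: h=15, h2=10, probe 15,8 -> slot 8
181: h=15, h2=6, probe 15,4 -> slot 4
423: h=0 -> slot 0
623: h=15, h2=16, probe 15,14 -> slot 14
76: h=5 -> slot 5
112: h=6, h2=1, probe 6,7,8,9 -> slot 9
Table: [423, —, —, —, 181, 76, 469, 46, 249, 112, —, —, —, —, 623, 929, —]

6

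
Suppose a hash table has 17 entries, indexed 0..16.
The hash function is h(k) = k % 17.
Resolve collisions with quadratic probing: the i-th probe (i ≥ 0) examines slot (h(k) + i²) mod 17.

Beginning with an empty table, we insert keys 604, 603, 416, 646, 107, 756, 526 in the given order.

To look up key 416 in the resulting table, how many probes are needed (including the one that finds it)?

604: h=9 → slot 9
603: h=8 → slot 8
416: h=8, probe 8,9,12 → slot 12
646: h=0 → slot 0
107: h=5 → slot 5
756: h=8, probe 8,9,12,0,7 → slot 7
526: h=16 → slot 16
Table: [646, -, -, -, -, 107, -, 756, 603, 604, -, -, 416, -, -, -, 526]
Lookup 416: h=8, probe 8,9,12 → found at 12.

3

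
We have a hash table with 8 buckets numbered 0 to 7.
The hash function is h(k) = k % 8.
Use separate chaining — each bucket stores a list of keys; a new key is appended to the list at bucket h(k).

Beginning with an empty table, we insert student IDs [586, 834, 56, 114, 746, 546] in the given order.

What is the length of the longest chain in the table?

5

Insert 586: h=2, bucket 2 empty -> new chain.
Insert 834: h=2, bucket 2 nonempty -> append to chain.
Insert 56: h=0, bucket 0 empty -> new chain.
Insert 114: h=2, bucket 2 nonempty -> append to chain.
Insert 746: h=2, bucket 2 nonempty -> append to chain.
Insert 546: h=2, bucket 2 nonempty -> append to chain.
Final buckets:
0: 56
1: —
2: 586 -> 834 -> 114 -> 746 -> 546
3: —
4: —
5: —
6: —
7: —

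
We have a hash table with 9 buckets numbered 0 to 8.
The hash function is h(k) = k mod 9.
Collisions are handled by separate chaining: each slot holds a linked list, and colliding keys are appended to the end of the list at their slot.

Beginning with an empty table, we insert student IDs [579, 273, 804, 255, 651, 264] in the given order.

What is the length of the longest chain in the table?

579 -> bucket 3
273 -> bucket 3 (collision)
804 -> bucket 3 (collision)
255 -> bucket 3 (collision)
651 -> bucket 3 (collision)
264 -> bucket 3 (collision)
Final buckets:
0: -
1: -
2: -
3: 579 -> 273 -> 804 -> 255 -> 651 -> 264
4: -
5: -
6: -
7: -
8: -

6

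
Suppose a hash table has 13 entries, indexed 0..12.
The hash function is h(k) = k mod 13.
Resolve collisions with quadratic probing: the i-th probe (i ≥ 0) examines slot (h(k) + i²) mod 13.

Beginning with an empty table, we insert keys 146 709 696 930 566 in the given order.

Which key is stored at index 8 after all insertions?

696

Insert 146: h=3, slot 3 empty -> index 3.
Insert 709: h=7, slot 7 empty -> index 7.
Insert 696: h=7, slot 7 occupied -> index 8.
Insert 930: h=7, slots 7,8 occupied -> index 11.
Insert 566: h=7, slots 7,8,11,3 occupied -> index 10.
Table: [∅, ∅, ∅, 146, ∅, ∅, ∅, 709, 696, ∅, 566, 930, ∅]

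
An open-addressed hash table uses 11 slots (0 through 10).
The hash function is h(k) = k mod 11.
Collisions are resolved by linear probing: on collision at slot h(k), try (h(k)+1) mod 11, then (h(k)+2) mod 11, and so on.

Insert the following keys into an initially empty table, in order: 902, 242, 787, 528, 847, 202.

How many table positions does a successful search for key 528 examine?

3

Insert 902: h=0, slot 0 empty → index 0.
Insert 242: h=0, slot 0 occupied → index 1.
Insert 787: h=6, slot 6 empty → index 6.
Insert 528: h=0, slots 0,1 occupied → index 2.
Insert 847: h=0, slots 0,1,2 occupied → index 3.
Insert 202: h=4, slot 4 empty → index 4.
Table: [902, 242, 528, 847, 202, ∅, 787, ∅, ∅, ∅, ∅]
Lookup 528: h=0, probe 0,1,2 → found at 2.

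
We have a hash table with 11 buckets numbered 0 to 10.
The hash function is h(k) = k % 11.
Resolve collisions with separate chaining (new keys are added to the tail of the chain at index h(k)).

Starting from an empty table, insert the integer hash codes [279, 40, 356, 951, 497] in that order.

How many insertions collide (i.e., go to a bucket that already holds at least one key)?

1

Insert 279: h=4, bucket 4 empty → new chain.
Insert 40: h=7, bucket 7 empty → new chain.
Insert 356: h=4, bucket 4 nonempty → append to chain.
Insert 951: h=5, bucket 5 empty → new chain.
Insert 497: h=2, bucket 2 empty → new chain.
Final buckets:
0: .
1: .
2: 497
3: .
4: 279 -> 356
5: 951
6: .
7: 40
8: .
9: .
10: .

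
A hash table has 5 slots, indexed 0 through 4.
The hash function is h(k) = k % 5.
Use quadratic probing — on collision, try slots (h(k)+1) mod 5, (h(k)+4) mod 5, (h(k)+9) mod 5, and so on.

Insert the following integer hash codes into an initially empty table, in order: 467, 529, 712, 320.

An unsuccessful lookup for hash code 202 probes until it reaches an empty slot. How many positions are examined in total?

Insert 467: h=2, slot 2 empty => index 2.
Insert 529: h=4, slot 4 empty => index 4.
Insert 712: h=2, slot 2 occupied => index 3.
Insert 320: h=0, slot 0 empty => index 0.
Table: [320, -, 467, 712, 529]
Lookup 202: h=2, probe 2,3,1 → slot 1 empty, not found.

3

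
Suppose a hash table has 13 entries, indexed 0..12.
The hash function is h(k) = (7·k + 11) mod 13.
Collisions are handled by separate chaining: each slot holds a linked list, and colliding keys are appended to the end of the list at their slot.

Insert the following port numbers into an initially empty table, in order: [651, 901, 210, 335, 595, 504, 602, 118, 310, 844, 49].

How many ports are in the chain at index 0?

2

Insert 651: h=5, bucket 5 empty -> new chain.
Insert 901: h=0, bucket 0 empty -> new chain.
Insert 210: h=12, bucket 12 empty -> new chain.
Insert 335: h=3, bucket 3 empty -> new chain.
Insert 595: h=3, bucket 3 nonempty -> append to chain.
Insert 504: h=3, bucket 3 nonempty -> append to chain.
Insert 602: h=0, bucket 0 nonempty -> append to chain.
Insert 118: h=5, bucket 5 nonempty -> append to chain.
Insert 310: h=10, bucket 10 empty -> new chain.
Insert 844: h=4, bucket 4 empty -> new chain.
Insert 49: h=3, bucket 3 nonempty -> append to chain.
Final buckets:
0: 901 -> 602
1: -
2: -
3: 335 -> 595 -> 504 -> 49
4: 844
5: 651 -> 118
6: -
7: -
8: -
9: -
10: 310
11: -
12: 210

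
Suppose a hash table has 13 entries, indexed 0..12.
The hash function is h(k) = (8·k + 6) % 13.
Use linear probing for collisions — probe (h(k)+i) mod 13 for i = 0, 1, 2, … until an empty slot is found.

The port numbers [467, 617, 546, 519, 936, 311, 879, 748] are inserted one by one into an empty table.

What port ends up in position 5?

467 hashes to 11; slot 11 is free => place at 11.
617 hashes to 2; slot 2 is free => place at 2.
546 hashes to 6; slot 6 is free => place at 6.
519 hashes to 11; 11 taken => place at 12.
936 hashes to 6; 6 taken => place at 7.
311 hashes to 11; 11,12 taken => place at 0.
879 hashes to 5; slot 5 is free => place at 5.
748 hashes to 10; slot 10 is free => place at 10.
Table: [311, ., 617, ., ., 879, 546, 936, ., ., 748, 467, 519]

879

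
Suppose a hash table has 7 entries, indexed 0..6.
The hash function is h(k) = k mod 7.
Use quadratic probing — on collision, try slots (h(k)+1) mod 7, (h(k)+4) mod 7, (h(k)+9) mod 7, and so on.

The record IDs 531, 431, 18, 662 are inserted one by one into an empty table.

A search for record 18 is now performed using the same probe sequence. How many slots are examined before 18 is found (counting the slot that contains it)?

Insert 531: h=6, slot 6 empty -> index 6.
Insert 431: h=4, slot 4 empty -> index 4.
Insert 18: h=4, slot 4 occupied -> index 5.
Insert 662: h=4, slots 4,5 occupied -> index 1.
Table: [_, 662, _, _, 431, 18, 531]
Lookup 18: h=4, probe 4,5 → found at 5.

2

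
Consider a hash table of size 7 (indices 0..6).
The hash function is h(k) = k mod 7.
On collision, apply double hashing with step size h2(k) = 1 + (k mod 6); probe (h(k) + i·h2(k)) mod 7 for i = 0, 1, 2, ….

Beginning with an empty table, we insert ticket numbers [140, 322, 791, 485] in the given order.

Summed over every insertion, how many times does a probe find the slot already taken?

140: h=0 -> slot 0
322: h=0, h2=5, probe 0,5 -> slot 5
791: h=0, h2=6, probe 0,6 -> slot 6
485: h=2 -> slot 2
Table: [140, —, 485, —, —, 322, 791]

2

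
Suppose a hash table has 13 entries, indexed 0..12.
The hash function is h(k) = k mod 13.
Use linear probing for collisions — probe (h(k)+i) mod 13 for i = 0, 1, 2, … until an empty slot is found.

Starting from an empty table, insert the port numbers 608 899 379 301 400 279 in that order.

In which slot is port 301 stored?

608 hashes to 10; slot 10 is free -> place at 10.
899 hashes to 2; slot 2 is free -> place at 2.
379 hashes to 2; 2 taken -> place at 3.
301 hashes to 2; 2,3 taken -> place at 4.
400 hashes to 10; 10 taken -> place at 11.
279 hashes to 6; slot 6 is free -> place at 6.
Table: [., ., 899, 379, 301, ., 279, ., ., ., 608, 400, .]

4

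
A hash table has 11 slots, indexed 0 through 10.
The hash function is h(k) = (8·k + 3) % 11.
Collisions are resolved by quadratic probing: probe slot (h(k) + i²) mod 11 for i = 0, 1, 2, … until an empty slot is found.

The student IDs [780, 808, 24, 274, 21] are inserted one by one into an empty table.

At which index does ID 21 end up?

4

780: h=6 → slot 6
808: h=10 → slot 10
24: h=8 → slot 8
274: h=6, probe 6,7 → slot 7
21: h=6, probe 6,7,10,4 → slot 4
Table: [_, _, _, _, 21, _, 780, 274, 24, _, 808]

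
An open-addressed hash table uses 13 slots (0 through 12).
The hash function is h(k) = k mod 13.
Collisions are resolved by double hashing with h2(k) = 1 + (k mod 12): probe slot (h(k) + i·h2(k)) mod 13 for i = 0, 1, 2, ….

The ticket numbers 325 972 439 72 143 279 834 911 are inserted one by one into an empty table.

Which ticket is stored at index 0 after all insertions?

Insert 325: h=0, slot 0 empty → index 0.
Insert 972: h=10, slot 10 empty → index 10.
Insert 439: h=10, h2=8, slot 10 occupied → index 5.
Insert 72: h=7, slot 7 empty → index 7.
Insert 143: h=0, h2=12, slot 0 occupied → index 12.
Insert 279: h=6, slot 6 empty → index 6.
Insert 834: h=2, slot 2 empty → index 2.
Insert 911: h=1, slot 1 empty → index 1.
Table: [325, 911, 834, ∅, ∅, 439, 279, 72, ∅, ∅, 972, ∅, 143]

325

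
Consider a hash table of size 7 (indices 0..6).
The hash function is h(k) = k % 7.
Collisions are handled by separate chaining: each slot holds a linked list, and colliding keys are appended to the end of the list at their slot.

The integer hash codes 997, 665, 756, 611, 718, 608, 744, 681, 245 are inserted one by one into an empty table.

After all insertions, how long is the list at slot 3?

1

Insert 997: h=3, bucket 3 empty -> new chain.
Insert 665: h=0, bucket 0 empty -> new chain.
Insert 756: h=0, bucket 0 nonempty -> append to chain.
Insert 611: h=2, bucket 2 empty -> new chain.
Insert 718: h=4, bucket 4 empty -> new chain.
Insert 608: h=6, bucket 6 empty -> new chain.
Insert 744: h=2, bucket 2 nonempty -> append to chain.
Insert 681: h=2, bucket 2 nonempty -> append to chain.
Insert 245: h=0, bucket 0 nonempty -> append to chain.
Final buckets:
0: 665 -> 756 -> 245
1: .
2: 611 -> 744 -> 681
3: 997
4: 718
5: .
6: 608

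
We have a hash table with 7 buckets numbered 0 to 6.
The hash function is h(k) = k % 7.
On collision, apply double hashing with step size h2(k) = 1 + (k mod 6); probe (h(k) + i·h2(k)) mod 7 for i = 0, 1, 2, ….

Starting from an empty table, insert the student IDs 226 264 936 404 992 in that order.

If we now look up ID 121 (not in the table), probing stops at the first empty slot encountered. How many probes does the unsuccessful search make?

5

Insert 226: h=2, slot 2 empty => index 2.
Insert 264: h=5, slot 5 empty => index 5.
Insert 936: h=5, h2=1, slot 5 occupied => index 6.
Insert 404: h=5, h2=3, slot 5 occupied => index 1.
Insert 992: h=5, h2=3, slots 5,1 occupied => index 4.
Table: [-, 404, 226, -, 992, 264, 936]
Lookup 121: h=2, h2=2, probe 2,4,6,1,3 → slot 3 empty, not found.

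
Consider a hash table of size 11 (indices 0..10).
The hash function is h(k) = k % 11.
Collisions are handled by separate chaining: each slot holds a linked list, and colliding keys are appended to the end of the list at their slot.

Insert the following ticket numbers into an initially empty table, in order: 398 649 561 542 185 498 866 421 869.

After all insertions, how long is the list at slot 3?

398 -> bucket 2
649 -> bucket 0
561 -> bucket 0 (collision)
542 -> bucket 3
185 -> bucket 9
498 -> bucket 3 (collision)
866 -> bucket 8
421 -> bucket 3 (collision)
869 -> bucket 0 (collision)
Final buckets:
0: 649 -> 561 -> 869
1: _
2: 398
3: 542 -> 498 -> 421
4: _
5: _
6: _
7: _
8: 866
9: 185
10: _

3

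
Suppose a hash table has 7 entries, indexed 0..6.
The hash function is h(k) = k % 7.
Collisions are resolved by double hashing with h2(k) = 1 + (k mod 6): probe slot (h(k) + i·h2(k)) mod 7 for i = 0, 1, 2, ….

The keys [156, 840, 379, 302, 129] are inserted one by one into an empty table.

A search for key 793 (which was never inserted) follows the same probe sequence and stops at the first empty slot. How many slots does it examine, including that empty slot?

Insert 156: h=2, slot 2 empty → index 2.
Insert 840: h=0, slot 0 empty → index 0.
Insert 379: h=1, slot 1 empty → index 1.
Insert 302: h=1, h2=3, slot 1 occupied → index 4.
Insert 129: h=3, slot 3 empty → index 3.
Table: [840, 379, 156, 129, 302, ∅, ∅]
Lookup 793: h=2, h2=2, probe 2,4,6 → slot 6 empty, not found.

3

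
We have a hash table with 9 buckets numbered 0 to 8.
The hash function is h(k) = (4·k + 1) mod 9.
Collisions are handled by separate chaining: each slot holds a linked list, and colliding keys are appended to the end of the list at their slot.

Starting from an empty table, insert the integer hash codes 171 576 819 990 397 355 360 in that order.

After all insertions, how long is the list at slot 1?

Insert 171: h=1, bucket 1 empty -> new chain.
Insert 576: h=1, bucket 1 nonempty -> append to chain.
Insert 819: h=1, bucket 1 nonempty -> append to chain.
Insert 990: h=1, bucket 1 nonempty -> append to chain.
Insert 397: h=5, bucket 5 empty -> new chain.
Insert 355: h=8, bucket 8 empty -> new chain.
Insert 360: h=1, bucket 1 nonempty -> append to chain.
Final buckets:
0: .
1: 171 -> 576 -> 819 -> 990 -> 360
2: .
3: .
4: .
5: 397
6: .
7: .
8: 355

5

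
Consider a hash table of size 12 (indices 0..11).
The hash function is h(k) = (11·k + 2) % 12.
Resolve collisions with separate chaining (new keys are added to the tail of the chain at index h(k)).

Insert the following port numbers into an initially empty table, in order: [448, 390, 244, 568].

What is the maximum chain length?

448 → bucket 10
390 → bucket 8
244 → bucket 10 (collision)
568 → bucket 10 (collision)
Final buckets:
0: -
1: -
2: -
3: -
4: -
5: -
6: -
7: -
8: 390
9: -
10: 448 -> 244 -> 568
11: -

3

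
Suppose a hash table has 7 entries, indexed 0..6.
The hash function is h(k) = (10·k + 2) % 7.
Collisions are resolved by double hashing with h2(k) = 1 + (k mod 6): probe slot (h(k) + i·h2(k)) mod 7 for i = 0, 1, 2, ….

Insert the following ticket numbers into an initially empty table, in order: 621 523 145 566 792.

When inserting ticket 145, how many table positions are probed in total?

Insert 621: h=3, slot 3 empty → index 3.
Insert 523: h=3, h2=2, slot 3 occupied → index 5.
Insert 145: h=3, h2=2, slots 3,5 occupied → index 0.
Insert 566: h=6, slot 6 empty → index 6.
Insert 792: h=5, h2=1, slots 5,6,0 occupied → index 1.
Table: [145, 792, —, 621, —, 523, 566]

3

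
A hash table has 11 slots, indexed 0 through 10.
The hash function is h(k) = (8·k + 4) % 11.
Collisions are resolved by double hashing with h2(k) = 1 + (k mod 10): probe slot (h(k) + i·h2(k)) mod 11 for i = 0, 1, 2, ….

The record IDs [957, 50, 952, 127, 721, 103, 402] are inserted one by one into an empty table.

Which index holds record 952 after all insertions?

957 hashes to 4; slot 4 is free -> place at 4.
50 hashes to 8; slot 8 is free -> place at 8.
952 hashes to 8, h2=3; 8 taken -> place at 0.
127 hashes to 8, h2=8; 8 taken -> place at 5.
721 hashes to 8, h2=2; 8 taken -> place at 10.
103 hashes to 3; slot 3 is free -> place at 3.
402 hashes to 8, h2=3; 8,0,3 taken -> place at 6.
Table: [952, ∅, ∅, 103, 957, 127, 402, ∅, 50, ∅, 721]

0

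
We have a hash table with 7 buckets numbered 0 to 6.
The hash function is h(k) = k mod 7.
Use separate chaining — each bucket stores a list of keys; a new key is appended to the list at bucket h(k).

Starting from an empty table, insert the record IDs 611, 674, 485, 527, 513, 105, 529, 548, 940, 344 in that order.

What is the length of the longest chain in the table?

Insert 611: h=2, bucket 2 empty → new chain.
Insert 674: h=2, bucket 2 nonempty → append to chain.
Insert 485: h=2, bucket 2 nonempty → append to chain.
Insert 527: h=2, bucket 2 nonempty → append to chain.
Insert 513: h=2, bucket 2 nonempty → append to chain.
Insert 105: h=0, bucket 0 empty → new chain.
Insert 529: h=4, bucket 4 empty → new chain.
Insert 548: h=2, bucket 2 nonempty → append to chain.
Insert 940: h=2, bucket 2 nonempty → append to chain.
Insert 344: h=1, bucket 1 empty → new chain.
Final buckets:
0: 105
1: 344
2: 611 -> 674 -> 485 -> 527 -> 513 -> 548 -> 940
3: _
4: 529
5: _
6: _

7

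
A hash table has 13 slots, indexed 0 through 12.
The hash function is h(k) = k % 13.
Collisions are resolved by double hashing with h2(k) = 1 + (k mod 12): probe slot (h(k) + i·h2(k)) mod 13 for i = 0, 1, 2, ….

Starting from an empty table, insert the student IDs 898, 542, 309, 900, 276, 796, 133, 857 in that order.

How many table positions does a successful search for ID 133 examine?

Insert 898: h=1, slot 1 empty -> index 1.
Insert 542: h=9, slot 9 empty -> index 9.
Insert 309: h=10, slot 10 empty -> index 10.
Insert 900: h=3, slot 3 empty -> index 3.
Insert 276: h=3, h2=1, slot 3 occupied -> index 4.
Insert 796: h=3, h2=5, slot 3 occupied -> index 8.
Insert 133: h=3, h2=2, slot 3 occupied -> index 5.
Insert 857: h=12, slot 12 empty -> index 12.
Table: [_, 898, _, 900, 276, 133, _, _, 796, 542, 309, _, 857]
Lookup 133: h=3, h2=2, probe 3,5 → found at 5.

2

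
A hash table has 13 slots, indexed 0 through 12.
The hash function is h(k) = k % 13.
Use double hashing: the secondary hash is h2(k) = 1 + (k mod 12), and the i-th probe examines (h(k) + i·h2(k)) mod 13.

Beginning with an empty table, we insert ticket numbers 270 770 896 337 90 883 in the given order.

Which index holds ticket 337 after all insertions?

270 hashes to 10; slot 10 is free => place at 10.
770 hashes to 3; slot 3 is free => place at 3.
896 hashes to 12; slot 12 is free => place at 12.
337 hashes to 12, h2=2; 12 taken => place at 1.
90 hashes to 12, h2=7; 12 taken => place at 6.
883 hashes to 12, h2=8; 12 taken => place at 7.
Table: [., 337, ., 770, ., ., 90, 883, ., ., 270, ., 896]

1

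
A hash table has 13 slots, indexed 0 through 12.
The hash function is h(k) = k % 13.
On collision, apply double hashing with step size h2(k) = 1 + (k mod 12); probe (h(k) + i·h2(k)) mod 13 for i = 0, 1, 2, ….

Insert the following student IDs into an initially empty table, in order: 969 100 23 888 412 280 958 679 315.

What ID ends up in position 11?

315

969: h=7 -> slot 7
100: h=9 -> slot 9
23: h=10 -> slot 10
888: h=4 -> slot 4
412: h=9, h2=5, probe 9,1 -> slot 1
280: h=7, h2=5, probe 7,12 -> slot 12
958: h=9, h2=11, probe 9,7,5 -> slot 5
679: h=3 -> slot 3
315: h=3, h2=4, probe 3,7,11 -> slot 11
Table: [∅, 412, ∅, 679, 888, 958, ∅, 969, ∅, 100, 23, 315, 280]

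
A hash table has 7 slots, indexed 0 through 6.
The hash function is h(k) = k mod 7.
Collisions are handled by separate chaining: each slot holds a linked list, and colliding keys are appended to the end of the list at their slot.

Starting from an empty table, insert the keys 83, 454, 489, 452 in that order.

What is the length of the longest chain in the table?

3

Insert 83: h=6, bucket 6 empty -> new chain.
Insert 454: h=6, bucket 6 nonempty -> append to chain.
Insert 489: h=6, bucket 6 nonempty -> append to chain.
Insert 452: h=4, bucket 4 empty -> new chain.
Final buckets:
0: —
1: —
2: —
3: —
4: 452
5: —
6: 83 -> 454 -> 489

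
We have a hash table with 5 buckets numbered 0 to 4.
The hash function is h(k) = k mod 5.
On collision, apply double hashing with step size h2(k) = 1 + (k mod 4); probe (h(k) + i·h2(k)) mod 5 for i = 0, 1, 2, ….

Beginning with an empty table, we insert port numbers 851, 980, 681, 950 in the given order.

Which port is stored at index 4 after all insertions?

851: h=1 -> slot 1
980: h=0 -> slot 0
681: h=1, h2=2, probe 1,3 -> slot 3
950: h=0, h2=3, probe 0,3,1,4 -> slot 4
Table: [980, 851, _, 681, 950]

950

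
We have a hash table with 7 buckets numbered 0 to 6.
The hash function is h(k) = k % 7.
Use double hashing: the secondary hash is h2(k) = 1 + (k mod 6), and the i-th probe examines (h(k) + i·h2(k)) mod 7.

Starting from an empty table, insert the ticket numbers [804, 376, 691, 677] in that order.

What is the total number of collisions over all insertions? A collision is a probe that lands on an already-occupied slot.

804 hashes to 6; slot 6 is free → place at 6.
376 hashes to 5; slot 5 is free → place at 5.
691 hashes to 5, h2=2; 5 taken → place at 0.
677 hashes to 5, h2=6; 5 taken → place at 4.
Table: [691, _, _, _, 677, 376, 804]

2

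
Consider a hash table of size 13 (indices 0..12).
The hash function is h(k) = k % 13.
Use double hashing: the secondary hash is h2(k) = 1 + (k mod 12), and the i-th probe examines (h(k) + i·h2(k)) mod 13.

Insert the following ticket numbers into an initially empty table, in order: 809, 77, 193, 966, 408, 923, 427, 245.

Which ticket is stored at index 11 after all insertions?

Insert 809: h=3, slot 3 empty → index 3.
Insert 77: h=12, slot 12 empty → index 12.
Insert 193: h=11, slot 11 empty → index 11.
Insert 966: h=4, slot 4 empty → index 4.
Insert 408: h=5, slot 5 empty → index 5.
Insert 923: h=0, slot 0 empty → index 0.
Insert 427: h=11, h2=8, slot 11 occupied → index 6.
Insert 245: h=11, h2=6, slots 11,4 occupied → index 10.
Table: [923, ., ., 809, 966, 408, 427, ., ., ., 245, 193, 77]

193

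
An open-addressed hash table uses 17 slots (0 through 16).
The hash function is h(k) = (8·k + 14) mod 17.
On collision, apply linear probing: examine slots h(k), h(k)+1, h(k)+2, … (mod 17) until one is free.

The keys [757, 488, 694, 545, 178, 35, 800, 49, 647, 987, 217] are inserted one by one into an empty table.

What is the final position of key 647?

Insert 757: h=1, slot 1 empty -> index 1.
Insert 488: h=8, slot 8 empty -> index 8.
Insert 694: h=7, slot 7 empty -> index 7.
Insert 545: h=5, slot 5 empty -> index 5.
Insert 178: h=10, slot 10 empty -> index 10.
Insert 35: h=5, slot 5 occupied -> index 6.
Insert 800: h=5, slots 5,6,7,8 occupied -> index 9.
Insert 49: h=15, slot 15 empty -> index 15.
Insert 647: h=5, slots 5,6,7,8,9,10 occupied -> index 11.
Insert 987: h=5, slots 5,6,7,8,9,10,11 occupied -> index 12.
Insert 217: h=16, slot 16 empty -> index 16.
Table: [-, 757, -, -, -, 545, 35, 694, 488, 800, 178, 647, 987, -, -, 49, 217]

11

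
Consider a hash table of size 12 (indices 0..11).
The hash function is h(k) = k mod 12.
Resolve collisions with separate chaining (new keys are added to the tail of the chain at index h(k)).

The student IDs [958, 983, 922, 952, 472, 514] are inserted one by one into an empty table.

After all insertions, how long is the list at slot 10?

958 → bucket 10
983 → bucket 11
922 → bucket 10 (collision)
952 → bucket 4
472 → bucket 4 (collision)
514 → bucket 10 (collision)
Final buckets:
0: ∅
1: ∅
2: ∅
3: ∅
4: 952 -> 472
5: ∅
6: ∅
7: ∅
8: ∅
9: ∅
10: 958 -> 922 -> 514
11: 983

3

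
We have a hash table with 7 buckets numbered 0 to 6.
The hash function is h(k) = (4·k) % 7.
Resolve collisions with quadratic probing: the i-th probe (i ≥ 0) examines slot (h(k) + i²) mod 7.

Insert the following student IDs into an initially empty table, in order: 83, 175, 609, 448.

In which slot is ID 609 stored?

83 hashes to 3; slot 3 is free => place at 3.
175 hashes to 0; slot 0 is free => place at 0.
609 hashes to 0; 0 taken => place at 1.
448 hashes to 0; 0,1 taken => place at 4.
Table: [175, 609, ., 83, 448, ., .]

1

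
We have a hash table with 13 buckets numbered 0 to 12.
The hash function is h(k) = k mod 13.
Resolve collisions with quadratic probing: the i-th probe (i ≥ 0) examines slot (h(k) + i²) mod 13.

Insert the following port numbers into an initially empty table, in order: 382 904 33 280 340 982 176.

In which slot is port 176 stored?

Insert 382: h=5, slot 5 empty -> index 5.
Insert 904: h=7, slot 7 empty -> index 7.
Insert 33: h=7, slot 7 occupied -> index 8.
Insert 280: h=7, slots 7,8 occupied -> index 11.
Insert 340: h=2, slot 2 empty -> index 2.
Insert 982: h=7, slots 7,8,11 occupied -> index 3.
Insert 176: h=7, slots 7,8,11,3 occupied -> index 10.
Table: [—, —, 340, 982, —, 382, —, 904, 33, —, 176, 280, —]

10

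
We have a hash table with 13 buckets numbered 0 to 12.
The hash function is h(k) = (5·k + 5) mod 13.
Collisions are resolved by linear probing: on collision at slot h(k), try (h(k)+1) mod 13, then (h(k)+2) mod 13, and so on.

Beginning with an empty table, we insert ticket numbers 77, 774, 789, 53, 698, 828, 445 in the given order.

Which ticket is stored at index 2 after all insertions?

Insert 77: h=0, slot 0 empty => index 0.
Insert 774: h=1, slot 1 empty => index 1.
Insert 789: h=11, slot 11 empty => index 11.
Insert 53: h=10, slot 10 empty => index 10.
Insert 698: h=11, slot 11 occupied => index 12.
Insert 828: h=11, slots 11,12,0,1 occupied => index 2.
Insert 445: h=7, slot 7 empty => index 7.
Table: [77, 774, 828, _, _, _, _, 445, _, _, 53, 789, 698]

828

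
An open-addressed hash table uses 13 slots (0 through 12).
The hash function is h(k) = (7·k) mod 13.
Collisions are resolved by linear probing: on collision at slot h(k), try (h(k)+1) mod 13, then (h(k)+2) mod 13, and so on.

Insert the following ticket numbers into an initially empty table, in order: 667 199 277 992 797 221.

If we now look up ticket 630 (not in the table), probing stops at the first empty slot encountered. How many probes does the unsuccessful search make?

5

667 hashes to 2; slot 2 is free -> place at 2.
199 hashes to 2; 2 taken -> place at 3.
277 hashes to 2; 2,3 taken -> place at 4.
992 hashes to 2; 2,3,4 taken -> place at 5.
797 hashes to 2; 2,3,4,5 taken -> place at 6.
221 hashes to 0; slot 0 is free -> place at 0.
Table: [221, ∅, 667, 199, 277, 992, 797, ∅, ∅, ∅, ∅, ∅, ∅]
Lookup 630: h=3, probe 3,4,5,6,7 → slot 7 empty, not found.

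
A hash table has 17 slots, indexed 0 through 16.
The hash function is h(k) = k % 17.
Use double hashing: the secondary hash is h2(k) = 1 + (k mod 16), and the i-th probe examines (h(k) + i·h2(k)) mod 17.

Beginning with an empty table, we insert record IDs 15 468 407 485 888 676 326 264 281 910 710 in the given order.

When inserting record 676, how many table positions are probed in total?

2

Insert 15: h=15, slot 15 empty → index 15.
Insert 468: h=9, slot 9 empty → index 9.
Insert 407: h=16, slot 16 empty → index 16.
Insert 485: h=9, h2=6, slots 9,15 occupied → index 4.
Insert 888: h=4, h2=9, slot 4 occupied → index 13.
Insert 676: h=13, h2=5, slot 13 occupied → index 1.
Insert 326: h=3, slot 3 empty → index 3.
Insert 264: h=9, h2=9, slots 9,1 occupied → index 10.
Insert 281: h=9, h2=10, slot 9 occupied → index 2.
Insert 910: h=9, h2=15, slot 9 occupied → index 7.
Insert 710: h=13, h2=7, slots 13,3,10 occupied → index 0.
Table: [710, 676, 281, 326, 485, ., ., 910, ., 468, 264, ., ., 888, ., 15, 407]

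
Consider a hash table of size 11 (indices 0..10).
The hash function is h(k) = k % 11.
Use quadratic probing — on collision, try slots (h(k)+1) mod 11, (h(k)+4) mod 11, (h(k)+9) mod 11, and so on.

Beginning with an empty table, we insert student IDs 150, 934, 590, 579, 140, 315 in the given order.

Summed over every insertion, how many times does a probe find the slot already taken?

150: h=7 => slot 7
934: h=10 => slot 10
590: h=7, probe 7,8 => slot 8
579: h=7, probe 7,8,0 => slot 0
140: h=8, probe 8,9 => slot 9
315: h=7, probe 7,8,0,5 => slot 5
Table: [579, _, _, _, _, 315, _, 150, 590, 140, 934]

7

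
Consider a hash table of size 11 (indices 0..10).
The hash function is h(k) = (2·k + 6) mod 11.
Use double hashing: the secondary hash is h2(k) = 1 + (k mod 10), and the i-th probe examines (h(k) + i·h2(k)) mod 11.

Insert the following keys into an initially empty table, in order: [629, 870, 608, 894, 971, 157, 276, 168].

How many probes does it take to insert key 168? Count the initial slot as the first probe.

6

Insert 629: h=10, slot 10 empty -> index 10.
Insert 870: h=8, slot 8 empty -> index 8.
Insert 608: h=1, slot 1 empty -> index 1.
Insert 894: h=1, h2=5, slot 1 occupied -> index 6.
Insert 971: h=1, h2=2, slot 1 occupied -> index 3.
Insert 157: h=1, h2=8, slot 1 occupied -> index 9.
Insert 276: h=8, h2=7, slot 8 occupied -> index 4.
Insert 168: h=1, h2=9, slots 1,10,8,6,4 occupied -> index 2.
Table: [—, 608, 168, 971, 276, —, 894, —, 870, 157, 629]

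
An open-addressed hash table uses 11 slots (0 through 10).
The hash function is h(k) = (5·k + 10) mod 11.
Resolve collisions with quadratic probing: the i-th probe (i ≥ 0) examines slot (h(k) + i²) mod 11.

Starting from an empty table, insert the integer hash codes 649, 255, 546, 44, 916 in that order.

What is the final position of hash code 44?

0

Insert 649: h=10, slot 10 empty → index 10.
Insert 255: h=9, slot 9 empty → index 9.
Insert 546: h=1, slot 1 empty → index 1.
Insert 44: h=10, slot 10 occupied → index 0.
Insert 916: h=3, slot 3 empty → index 3.
Table: [44, 546, ., 916, ., ., ., ., ., 255, 649]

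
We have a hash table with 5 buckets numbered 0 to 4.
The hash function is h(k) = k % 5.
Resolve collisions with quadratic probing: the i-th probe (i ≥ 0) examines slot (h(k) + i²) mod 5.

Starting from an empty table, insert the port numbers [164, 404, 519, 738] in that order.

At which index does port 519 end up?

Insert 164: h=4, slot 4 empty → index 4.
Insert 404: h=4, slot 4 occupied → index 0.
Insert 519: h=4, slots 4,0 occupied → index 3.
Insert 738: h=3, slots 3,4 occupied → index 2.
Table: [404, ∅, 738, 519, 164]

3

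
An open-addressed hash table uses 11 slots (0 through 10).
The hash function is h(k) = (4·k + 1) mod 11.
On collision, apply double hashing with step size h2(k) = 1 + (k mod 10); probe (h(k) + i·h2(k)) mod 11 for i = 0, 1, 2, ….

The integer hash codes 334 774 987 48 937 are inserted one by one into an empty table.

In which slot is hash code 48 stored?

4

Insert 334: h=6, slot 6 empty -> index 6.
Insert 774: h=6, h2=5, slot 6 occupied -> index 0.
Insert 987: h=0, h2=8, slot 0 occupied -> index 8.
Insert 48: h=6, h2=9, slot 6 occupied -> index 4.
Insert 937: h=9, slot 9 empty -> index 9.
Table: [774, ., ., ., 48, ., 334, ., 987, 937, .]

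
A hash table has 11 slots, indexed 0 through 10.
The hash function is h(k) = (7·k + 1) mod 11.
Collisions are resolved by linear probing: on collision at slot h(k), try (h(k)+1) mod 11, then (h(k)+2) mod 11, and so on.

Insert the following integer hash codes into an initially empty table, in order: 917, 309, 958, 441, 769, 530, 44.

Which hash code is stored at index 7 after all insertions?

917

917 hashes to 7; slot 7 is free -> place at 7.
309 hashes to 8; slot 8 is free -> place at 8.
958 hashes to 8; 8 taken -> place at 9.
441 hashes to 8; 8,9 taken -> place at 10.
769 hashes to 5; slot 5 is free -> place at 5.
530 hashes to 4; slot 4 is free -> place at 4.
44 hashes to 1; slot 1 is free -> place at 1.
Table: [—, 44, —, —, 530, 769, —, 917, 309, 958, 441]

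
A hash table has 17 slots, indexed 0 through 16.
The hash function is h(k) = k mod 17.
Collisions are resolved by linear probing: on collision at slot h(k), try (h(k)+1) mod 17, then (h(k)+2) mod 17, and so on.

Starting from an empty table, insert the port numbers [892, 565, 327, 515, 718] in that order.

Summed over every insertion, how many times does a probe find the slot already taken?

5

892 hashes to 8; slot 8 is free => place at 8.
565 hashes to 4; slot 4 is free => place at 4.
327 hashes to 4; 4 taken => place at 5.
515 hashes to 5; 5 taken => place at 6.
718 hashes to 4; 4,5,6 taken => place at 7.
Table: [—, —, —, —, 565, 327, 515, 718, 892, —, —, —, —, —, —, —, —]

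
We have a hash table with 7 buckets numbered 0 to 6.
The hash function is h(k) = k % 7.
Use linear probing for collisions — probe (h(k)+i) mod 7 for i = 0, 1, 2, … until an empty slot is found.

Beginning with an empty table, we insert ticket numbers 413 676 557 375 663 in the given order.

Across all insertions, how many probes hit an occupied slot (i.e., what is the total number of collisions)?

6

413: h=0 -> slot 0
676: h=4 -> slot 4
557: h=4, probe 4,5 -> slot 5
375: h=4, probe 4,5,6 -> slot 6
663: h=5, probe 5,6,0,1 -> slot 1
Table: [413, 663, _, _, 676, 557, 375]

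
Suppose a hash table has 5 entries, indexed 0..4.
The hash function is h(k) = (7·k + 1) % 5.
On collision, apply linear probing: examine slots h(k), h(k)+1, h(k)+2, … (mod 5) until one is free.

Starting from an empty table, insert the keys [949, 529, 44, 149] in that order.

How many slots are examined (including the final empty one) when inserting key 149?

Insert 949: h=4, slot 4 empty -> index 4.
Insert 529: h=4, slot 4 occupied -> index 0.
Insert 44: h=4, slots 4,0 occupied -> index 1.
Insert 149: h=4, slots 4,0,1 occupied -> index 2.
Table: [529, 44, 149, ∅, 949]

4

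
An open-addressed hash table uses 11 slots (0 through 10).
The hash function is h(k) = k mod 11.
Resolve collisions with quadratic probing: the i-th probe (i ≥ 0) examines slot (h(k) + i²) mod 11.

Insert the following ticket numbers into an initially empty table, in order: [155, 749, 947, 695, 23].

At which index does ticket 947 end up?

5

155: h=1 → slot 1
749: h=1, probe 1,2 → slot 2
947: h=1, probe 1,2,5 → slot 5
695: h=2, probe 2,3 → slot 3
23: h=1, probe 1,2,5,10 → slot 10
Table: [—, 155, 749, 695, —, 947, —, —, —, —, 23]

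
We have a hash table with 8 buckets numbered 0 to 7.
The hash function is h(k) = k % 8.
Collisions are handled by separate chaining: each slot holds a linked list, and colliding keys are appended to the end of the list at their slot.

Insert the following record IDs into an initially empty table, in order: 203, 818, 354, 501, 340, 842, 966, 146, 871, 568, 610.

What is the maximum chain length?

203 → bucket 3
818 → bucket 2
354 → bucket 2 (collision)
501 → bucket 5
340 → bucket 4
842 → bucket 2 (collision)
966 → bucket 6
146 → bucket 2 (collision)
871 → bucket 7
568 → bucket 0
610 → bucket 2 (collision)
Final buckets:
0: 568
1: ∅
2: 818 -> 354 -> 842 -> 146 -> 610
3: 203
4: 340
5: 501
6: 966
7: 871

5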